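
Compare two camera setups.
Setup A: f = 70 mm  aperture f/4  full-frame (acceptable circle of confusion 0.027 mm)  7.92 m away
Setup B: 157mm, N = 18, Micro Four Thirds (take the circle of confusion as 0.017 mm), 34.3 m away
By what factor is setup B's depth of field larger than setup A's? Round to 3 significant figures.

Setup A: H = 70²/(4×0.027) + 70 ≈ 45440.4 mm; DoF = Df − Dn = 9577.0 − 6751.8 ≈ 2825.2 mm.
Setup B: H = 157²/(18×0.017) + 157 ≈ 80709.3 mm; DoF = Df − Dn = 59534 − 24089 ≈ 35445 mm.
Ratio = 35445 / 2825.2 ≈ 12.5.

12.5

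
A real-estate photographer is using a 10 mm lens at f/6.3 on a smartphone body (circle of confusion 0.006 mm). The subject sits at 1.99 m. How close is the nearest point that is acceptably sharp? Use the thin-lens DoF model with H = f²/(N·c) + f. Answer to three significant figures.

Hyperfocal distance H = f²/(N·c) + f = 10²/(6.3 × 0.006) + 10 = 100/0.0378 + 10 ≈ 2655.5 mm ≈ 2.656 m.
Near limit Dn = s·(H − f)/(H + s − 2f) = 1990 × (2655.5 − 10) / (2655.5 + 1990 − 2 × 10) = 1990 × 2645.5 / 4625.5 ≈ 1138.2 mm ≈ 1.14 m.

1.14 m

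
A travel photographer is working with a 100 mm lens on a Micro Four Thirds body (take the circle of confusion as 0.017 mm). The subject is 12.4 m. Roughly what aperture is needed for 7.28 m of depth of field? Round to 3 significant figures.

f/13

Write h = H − f = f²/(N·c). The thin-lens limits are Dn = s·h/(h + (s−f)) and Df = s·h/(h − (s−f)), so DoF = Df − Dn = 2·s·(s−f)·h / (h² − (s−f)²).
That is a quadratic in h: DoF·h² − 2·s·(s−f)·h − DoF·(s−f)² = 0 ⇒ h = (s−f)·(s + √(s² + DoF²)) / DoF = 12300 × (12400 + √(12400² + 7280²)) / 7280 = 12300 × (12400 + 14379.1) / 7280 ≈ 45245 mm.
Then N = f²/(c·h) = 100² / (0.017 × 45245) = 10000 / 769.16 ≈ 13.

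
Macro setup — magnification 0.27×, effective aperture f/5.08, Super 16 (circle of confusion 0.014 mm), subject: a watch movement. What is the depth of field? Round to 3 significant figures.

At magnification m, DoF ≈ 2·N_eff·c/m² = 2 × 5.08 × 0.014 / 0.27² = 0.1422 / 0.0729 ≈ 1.95 mm.

1.95 mm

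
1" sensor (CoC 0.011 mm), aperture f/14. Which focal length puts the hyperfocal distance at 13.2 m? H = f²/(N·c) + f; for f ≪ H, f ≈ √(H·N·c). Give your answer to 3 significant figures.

45.0 mm

From H = f²/(N·c) + f, with f ≪ H: f ≈ √(H·N·c) = √(13200 × 14 × 0.011) = √2032.8 ≈ 45.09 mm.
Exact: f² + N·c·f − N·c·H = 0 ⇒ f = (−N·c + √((N·c)² + 4·N·c·H))/2 = (−0.154 + √8131.2)/2 ≈ 45.010 mm ≈ 45.0 mm.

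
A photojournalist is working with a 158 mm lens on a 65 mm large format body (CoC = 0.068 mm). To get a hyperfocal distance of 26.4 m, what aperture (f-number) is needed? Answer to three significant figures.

Rearrange H = f²/(N·c) + f for N: N = f² / ((H − f)·c).
N = 158² / ((26400 − 158) × 0.068) = 24964 / 1784 ≈ 14.

f/14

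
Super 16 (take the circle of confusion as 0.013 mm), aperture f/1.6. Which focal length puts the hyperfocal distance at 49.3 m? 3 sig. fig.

From H = f²/(N·c) + f, with f ≪ H: f ≈ √(H·N·c) = √(49300 × 1.6 × 0.013) = √1025.4 ≈ 32.02 mm.
The +f correction barely moves this — solving exactly, f² + N·c·f − N·c·H = 0 ⇒ f = (−N·c + √((N·c)² + 4·N·c·H))/2 = (−0.0208 + √4101.8)/2 ≈ 32.012 mm, so f ≈ 32.0 mm.

32.0 mm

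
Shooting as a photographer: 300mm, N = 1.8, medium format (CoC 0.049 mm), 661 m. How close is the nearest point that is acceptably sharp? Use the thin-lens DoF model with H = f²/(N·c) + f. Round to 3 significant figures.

Hyperfocal distance H = f²/(N·c) + f = 300²/(1.8 × 0.049) + 300 = 90000/0.0882 + 300 ≈ 1020708.2 mm ≈ 1021 m.
Near limit Dn = s·(H − f)/(H + s − 2f) = 661000 × (1020708.2 − 300) / (1020708.2 + 661000 − 2 × 300) = 661000 × 1020408.2 / 1681108.2 ≈ 401217 mm ≈ 401 m.

401 m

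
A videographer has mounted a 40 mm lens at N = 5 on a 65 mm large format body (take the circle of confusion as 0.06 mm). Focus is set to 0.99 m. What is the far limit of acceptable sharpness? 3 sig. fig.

1.20 m

Hyperfocal distance H = f²/(N·c) + f = 40²/(5 × 0.06) + 40 = 1600/0.3 + 40 ≈ 5373.3 mm ≈ 5.373 m.
Far limit Df = s·(H − f)/(H − s) = 990 × (5373.3 − 40) / (5373.3 − 990) = 990 × 5333.3 / 4383.3 ≈ 1204.6 mm ≈ 1.20 m.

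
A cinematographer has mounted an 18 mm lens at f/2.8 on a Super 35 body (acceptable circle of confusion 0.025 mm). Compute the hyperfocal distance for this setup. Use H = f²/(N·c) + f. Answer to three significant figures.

Hyperfocal distance H = f²/(N·c) + f = 18²/(2.8 × 0.025) + 18 = 324/0.07 + 18 ≈ 4646.6 mm ≈ 4.65 m.

4.65 m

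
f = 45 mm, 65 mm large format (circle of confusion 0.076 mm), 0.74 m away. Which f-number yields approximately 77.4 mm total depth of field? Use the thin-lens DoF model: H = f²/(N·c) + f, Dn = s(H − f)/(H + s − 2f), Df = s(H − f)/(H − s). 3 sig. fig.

Write h = H − f = f²/(N·c). The thin-lens limits are Dn = s·h/(h + (s−f)) and Df = s·h/(h − (s−f)), so DoF = Df − Dn = 2·s·(s−f)·h / (h² − (s−f)²).
That is a quadratic in h: DoF·h² − 2·s·(s−f)·h − DoF·(s−f)² = 0 ⇒ h = (s−f)·(s + √(s² + DoF²)) / DoF = 695 × (740 + √(740² + 77.4²)) / 77.4 = 695 × (740 + 744.037) / 77.4 ≈ 13326 mm.
Then N = f²/(c·h) = 45² / (0.076 × 13326) = 2025 / 1012.7 ≈ 2.00.

f/2.00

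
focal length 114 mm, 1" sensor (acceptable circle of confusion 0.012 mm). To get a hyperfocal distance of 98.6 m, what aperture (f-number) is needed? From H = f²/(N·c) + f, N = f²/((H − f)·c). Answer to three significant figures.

f/11

Rearrange H = f²/(N·c) + f for N: N = f² / ((H − f)·c).
N = 114² / ((98600 − 114) × 0.012) = 12996 / 1182 ≈ 11.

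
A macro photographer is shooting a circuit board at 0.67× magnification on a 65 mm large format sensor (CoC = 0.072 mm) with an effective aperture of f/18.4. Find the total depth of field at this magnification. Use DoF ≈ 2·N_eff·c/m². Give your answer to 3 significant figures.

At magnification m, DoF ≈ 2·N_eff·c/m² = 2 × 18.4 × 0.072 / 0.67² = 2.65 / 0.4489 ≈ 5.9 mm.

5.90 mm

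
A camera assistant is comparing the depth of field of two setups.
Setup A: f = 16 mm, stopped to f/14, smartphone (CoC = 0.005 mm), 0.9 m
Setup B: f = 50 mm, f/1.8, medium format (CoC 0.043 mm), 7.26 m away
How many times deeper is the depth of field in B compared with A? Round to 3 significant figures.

Setup A: H = 16²/(14×0.005) + 16 ≈ 3673.1 mm; DoF = Df − Dn = 1186.89 − 724.80 ≈ 462.09 mm.
Setup B: H = 50²/(1.8×0.043) + 50 ≈ 32349.7 mm; DoF = Df − Dn = 9346.3 − 5935.1 ≈ 3411.2 mm.
Ratio = 3411.2 / 462.09 ≈ 7.38.

7.38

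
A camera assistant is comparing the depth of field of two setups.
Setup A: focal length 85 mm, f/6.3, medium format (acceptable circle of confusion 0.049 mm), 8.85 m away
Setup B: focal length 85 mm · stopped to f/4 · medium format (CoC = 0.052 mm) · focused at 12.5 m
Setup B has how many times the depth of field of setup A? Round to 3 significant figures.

Setup A: H = 85²/(6.3×0.049) + 85 ≈ 23489.6 mm; DoF = Df − Dn = 14148.7 − 6438.7 ≈ 7710.0 mm.
Setup B: H = 85²/(4×0.052) + 85 ≈ 34820.6 mm; DoF = Df − Dn = 19453 − 9209 ≈ 10244 mm.
Ratio = 10244 / 7710.0 ≈ 1.33.

1.33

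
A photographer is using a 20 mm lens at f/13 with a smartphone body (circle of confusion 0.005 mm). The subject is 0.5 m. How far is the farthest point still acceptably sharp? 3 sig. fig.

Hyperfocal distance H = f²/(N·c) + f = 20²/(13 × 0.005) + 20 = 400/0.065 + 20 ≈ 6173.8 mm ≈ 6.174 m.
Far limit Df = s·(H − f)/(H − s) = 500 × (6173.8 − 20) / (6173.8 − 500) = 500 × 6153.8 / 5673.8 ≈ 542.30 mm ≈ 0.542 m.

0.542 m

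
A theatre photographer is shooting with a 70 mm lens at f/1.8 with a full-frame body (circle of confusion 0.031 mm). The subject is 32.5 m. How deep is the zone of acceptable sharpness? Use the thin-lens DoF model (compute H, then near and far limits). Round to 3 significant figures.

Hyperfocal distance H = f²/(N·c) + f = 70²/(1.8 × 0.031) + 70 = 4900/0.0558 + 70 ≈ 87883.6 mm ≈ 87.88 m.
Near limit Dn = s·(H − f)/(H + s − 2f) = 32500 × (87883.6 − 70) / (87883.6 + 32500 − 2 × 70) = 32500 × 87813.6 / 120243.6 ≈ 23735 mm.
Far limit Df = s·(H − f)/(H − s) = 32500 × (87883.6 − 70) / (87883.6 − 32500) = 32500 × 87813.6 / 55383.6 ≈ 51530 mm.
Depth of field = Df − Dn = 51530 − 23735 ≈ 27795 mm ≈ 27.8 m.

27.8 m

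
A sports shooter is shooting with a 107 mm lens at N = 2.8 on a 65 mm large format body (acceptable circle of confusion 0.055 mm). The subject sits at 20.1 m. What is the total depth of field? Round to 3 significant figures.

Hyperfocal distance H = f²/(N·c) + f = 107²/(2.8 × 0.055) + 107 = 11449/0.154 + 107 ≈ 74451.2 mm ≈ 74.45 m.
Near limit Dn = s·(H − f)/(H + s − 2f) = 20100 × (74451.2 − 107) / (74451.2 + 20100 − 2 × 107) = 20100 × 74344.2 / 94337.2 ≈ 15840 mm.
Far limit Df = s·(H − f)/(H − s) = 20100 × (74451.2 − 107) / (74451.2 − 20100) = 20100 × 74344.2 / 54351.2 ≈ 27494 mm.
Depth of field = Df − Dn = 27494 − 15840 ≈ 11654 mm ≈ 11.7 m.

11.7 m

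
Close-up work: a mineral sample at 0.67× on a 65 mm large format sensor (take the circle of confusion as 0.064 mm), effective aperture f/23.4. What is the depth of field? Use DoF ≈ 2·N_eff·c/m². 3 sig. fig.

6.67 mm

At magnification m, DoF ≈ 2·N_eff·c/m² = 2 × 23.4 × 0.064 / 0.67² = 2.995 / 0.4489 ≈ 6.67 mm.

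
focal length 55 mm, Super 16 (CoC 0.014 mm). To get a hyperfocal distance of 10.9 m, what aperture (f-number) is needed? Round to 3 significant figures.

Rearrange H = f²/(N·c) + f for N: N = f² / ((H − f)·c).
N = 55² / ((10900 − 55) × 0.014) = 3025 / 151.8 ≈ 19.9.

f/19.9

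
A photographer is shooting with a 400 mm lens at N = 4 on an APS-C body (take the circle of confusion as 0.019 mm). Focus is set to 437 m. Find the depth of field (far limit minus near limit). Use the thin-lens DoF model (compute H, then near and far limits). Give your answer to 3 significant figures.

Hyperfocal distance H = f²/(N·c) + f = 400²/(4 × 0.019) + 400 = 160000/0.076 + 400 ≈ 2105663.2 mm ≈ 2106 m.
Near limit Dn = s·(H − f)/(H + s − 2f) = 437000 × (2105663.2 − 400) / (2105663.2 + 437000 − 2 × 400) = 437000 × 2105263.2 / 2541863.2 ≈ 361939 mm.
Far limit Df = s·(H − f)/(H − s) = 437000 × (2105663.2 − 400) / (2105663.2 − 437000) = 437000 × 2105263.2 / 1668663.2 ≈ 551340 mm.
Depth of field = Df − Dn = 551340 − 361939 ≈ 189401 mm ≈ 189 m.

189 m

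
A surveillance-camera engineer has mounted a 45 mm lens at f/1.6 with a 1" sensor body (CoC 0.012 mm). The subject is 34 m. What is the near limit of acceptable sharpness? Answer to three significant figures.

Hyperfocal distance H = f²/(N·c) + f = 45²/(1.6 × 0.012) + 45 = 2025/0.0192 + 45 ≈ 105513.7 mm ≈ 105.5 m.
Near limit Dn = s·(H − f)/(H + s − 2f) = 34000 × (105513.7 − 45) / (105513.7 + 34000 − 2 × 45) = 34000 × 105468.7 / 139423.8 ≈ 25720 mm ≈ 25.7 m.

25.7 m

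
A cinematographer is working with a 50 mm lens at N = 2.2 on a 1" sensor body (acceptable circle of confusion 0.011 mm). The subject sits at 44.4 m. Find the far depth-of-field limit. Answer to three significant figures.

77.8 m

Hyperfocal distance H = f²/(N·c) + f = 50²/(2.2 × 0.011) + 50 = 2500/0.0242 + 50 ≈ 103355.8 mm ≈ 103.4 m.
Far limit Df = s·(H − f)/(H − s) = 44400 × (103355.8 − 50) / (103355.8 − 44400) = 44400 × 103305.8 / 58955.8 ≈ 77800 mm ≈ 77.8 m.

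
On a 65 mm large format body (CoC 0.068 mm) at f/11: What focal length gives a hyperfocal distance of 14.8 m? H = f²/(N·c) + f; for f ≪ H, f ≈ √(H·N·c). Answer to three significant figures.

105 mm

From H = f²/(N·c) + f, with f ≪ H: f ≈ √(H·N·c) = √(14800 × 11 × 0.068) = √11070 ≈ 105.2 mm.
The +f correction barely moves this — solving exactly, f² + N·c·f − N·c·H = 0 ⇒ f = (−N·c + √((N·c)² + 4·N·c·H))/2 = (−0.748 + √44282)/2 ≈ 104.84 mm, so f ≈ 105 mm.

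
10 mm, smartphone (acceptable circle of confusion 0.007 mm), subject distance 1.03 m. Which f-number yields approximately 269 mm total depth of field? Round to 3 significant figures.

Write h = H − f = f²/(N·c). The thin-lens limits are Dn = s·h/(h + (s−f)) and Df = s·h/(h − (s−f)), so DoF = Df − Dn = 2·s·(s−f)·h / (h² − (s−f)²).
That is a quadratic in h: DoF·h² − 2·s·(s−f)·h − DoF·(s−f)² = 0 ⇒ h = (s−f)·(s + √(s² + DoF²)) / DoF = 1020 × (1030 + √(1030² + 269²)) / 269 = 1020 × (1030 + 1064.55) / 269 ≈ 7942.1 mm.
Then N = f²/(c·h) = 10² / (0.007 × 7942.1) = 100 / 55.595 ≈ 1.80.

f/1.80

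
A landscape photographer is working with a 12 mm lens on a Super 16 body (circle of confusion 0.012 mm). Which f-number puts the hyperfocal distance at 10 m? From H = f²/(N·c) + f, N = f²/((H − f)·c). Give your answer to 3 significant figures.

f/1.20

Rearrange H = f²/(N·c) + f for N: N = f² / ((H − f)·c).
N = 12² / ((10000 − 12) × 0.012) = 144 / 119.9 ≈ 1.20.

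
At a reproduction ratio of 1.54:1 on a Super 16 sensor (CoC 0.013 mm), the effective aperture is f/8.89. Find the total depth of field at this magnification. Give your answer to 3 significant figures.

0.0975 mm

At magnification m, DoF ≈ 2·N_eff·c/m² = 2 × 8.89 × 0.013 / 1.54² = 0.2311 / 2.372 ≈ 0.0975 mm.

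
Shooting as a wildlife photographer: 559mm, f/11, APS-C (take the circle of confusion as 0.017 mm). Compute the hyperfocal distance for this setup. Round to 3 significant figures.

1670 m

Hyperfocal distance H = f²/(N·c) + f = 559²/(11 × 0.017) + 559 = 312481/0.187 + 559 ≈ 1671580.4 mm ≈ 1670 m.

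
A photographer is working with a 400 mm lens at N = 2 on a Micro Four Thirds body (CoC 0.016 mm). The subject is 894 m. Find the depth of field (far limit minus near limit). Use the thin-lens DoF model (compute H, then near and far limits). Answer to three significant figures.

330 m

Hyperfocal distance H = f²/(N·c) + f = 400²/(2 × 0.016) + 400 = 160000/0.032 + 400 ≈ 5000400.0 mm ≈ 5000 m.
Near limit Dn = s·(H − f)/(H + s − 2f) = 894000 × (5000400.0 − 400) / (5000400.0 + 894000 − 2 × 400) = 894000 × 5000000.0 / 5893600.0 ≈ 758450 mm.
Far limit Df = s·(H − f)/(H − s) = 894000 × (5000400.0 − 400) / (5000400.0 − 894000) = 894000 × 5000000.0 / 4106400.0 ≈ 1088545 mm.
Depth of field = Df − Dn = 1088545 − 758450 ≈ 330095 mm ≈ 330 m.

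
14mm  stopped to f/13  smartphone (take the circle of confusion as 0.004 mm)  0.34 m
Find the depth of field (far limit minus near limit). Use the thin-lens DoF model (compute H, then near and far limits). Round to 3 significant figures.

Hyperfocal distance H = f²/(N·c) + f = 14²/(13 × 0.004) + 14 = 196/0.052 + 14 ≈ 3783.2 mm ≈ 3.783 m.
Near limit Dn = s·(H − f)/(H + s − 2f) = 340 × (3783.2 − 14) / (3783.2 + 340 − 2 × 14) = 340 × 3769.2 / 4095.2 ≈ 312.934 mm.
Far limit Df = s·(H − f)/(H − s) = 340 × (3783.2 − 14) / (3783.2 − 340) = 340 × 3769.2 / 3443.2 ≈ 372.191 mm.
Depth of field = Df − Dn = 372.191 − 312.934 ≈ 59.257 mm.

59.3 mm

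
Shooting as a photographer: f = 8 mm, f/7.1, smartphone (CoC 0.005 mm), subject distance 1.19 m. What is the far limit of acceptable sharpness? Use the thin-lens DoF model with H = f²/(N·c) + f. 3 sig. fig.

3.46 m

Hyperfocal distance H = f²/(N·c) + f = 8²/(7.1 × 0.005) + 8 = 64/0.0355 + 8 ≈ 1810.8 mm ≈ 1.811 m.
Far limit Df = s·(H − f)/(H − s) = 1190 × (1810.8 − 8) / (1810.8 − 1190) = 1190 × 1802.8 / 620.8 ≈ 3455.7 mm ≈ 3.46 m.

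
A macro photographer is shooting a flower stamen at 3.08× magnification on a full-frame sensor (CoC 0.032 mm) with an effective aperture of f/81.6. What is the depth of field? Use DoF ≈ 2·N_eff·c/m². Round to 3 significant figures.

At magnification m, DoF ≈ 2·N_eff·c/m² = 2 × 81.6 × 0.032 / 3.08² = 5.222 / 9.486 ≈ 0.551 mm.

0.551 mm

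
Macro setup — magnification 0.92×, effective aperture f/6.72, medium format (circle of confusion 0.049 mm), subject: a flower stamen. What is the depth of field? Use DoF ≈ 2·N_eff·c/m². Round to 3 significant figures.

At magnification m, DoF ≈ 2·N_eff·c/m² = 2 × 6.72 × 0.049 / 0.92² = 0.6586 / 0.8464 ≈ 0.778 mm.

0.778 mm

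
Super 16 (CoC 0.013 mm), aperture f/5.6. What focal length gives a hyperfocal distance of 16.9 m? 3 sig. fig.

From H = f²/(N·c) + f, with f ≪ H: f ≈ √(H·N·c) = √(16900 × 5.6 × 0.013) = √1230.3 ≈ 35.08 mm.
Exact: f² + N·c·f − N·c·H = 0 ⇒ f = (−N·c + √((N·c)² + 4·N·c·H))/2 = (−0.0728 + √4921.3)/2 ≈ 35.040 mm ≈ 35.0 mm.

35.0 mm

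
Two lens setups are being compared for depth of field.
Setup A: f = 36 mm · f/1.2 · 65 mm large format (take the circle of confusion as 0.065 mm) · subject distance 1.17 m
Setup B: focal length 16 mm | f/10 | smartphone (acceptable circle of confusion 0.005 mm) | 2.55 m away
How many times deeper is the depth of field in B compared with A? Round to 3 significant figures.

Setup A: H = 36²/(1.2×0.065) + 36 ≈ 16651.4 mm; DoF = Df − Dn = 1255.70 − 1095.25 ≈ 160.45 mm.
Setup B: H = 16²/(10×0.005) + 16 ≈ 5136.0 mm; DoF = Df − Dn = 5048.7 − 1705.8 ≈ 3342.9 mm.
Ratio = 3342.9 / 160.45 ≈ 20.8.

20.8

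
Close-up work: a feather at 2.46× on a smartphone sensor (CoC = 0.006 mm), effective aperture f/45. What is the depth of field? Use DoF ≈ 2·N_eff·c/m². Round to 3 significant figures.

At magnification m, DoF ≈ 2·N_eff·c/m² = 2 × 45 × 0.006 / 2.46² = 0.54 / 6.052 ≈ 0.0892 mm.

0.0892 mm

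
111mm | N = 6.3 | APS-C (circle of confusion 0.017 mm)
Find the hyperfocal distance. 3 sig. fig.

115 m

Hyperfocal distance H = f²/(N·c) + f = 111²/(6.3 × 0.017) + 111 = 12321/0.1071 + 111 ≈ 115153.0 mm ≈ 115 m.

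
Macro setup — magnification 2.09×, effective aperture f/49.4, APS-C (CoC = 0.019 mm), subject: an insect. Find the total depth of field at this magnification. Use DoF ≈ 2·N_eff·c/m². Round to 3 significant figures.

At magnification m, DoF ≈ 2·N_eff·c/m² = 2 × 49.4 × 0.019 / 2.09² = 1.877 / 4.368 ≈ 0.43 mm.

0.430 mm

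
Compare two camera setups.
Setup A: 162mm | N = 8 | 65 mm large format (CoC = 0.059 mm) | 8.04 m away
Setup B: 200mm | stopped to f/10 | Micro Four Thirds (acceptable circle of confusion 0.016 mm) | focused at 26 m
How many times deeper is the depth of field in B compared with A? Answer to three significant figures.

2.33

Setup A: H = 162²/(8×0.059) + 162 ≈ 55763.7 mm; DoF = Df − Dn = 9367.2 − 7042.2 ≈ 2325.0 mm.
Setup B: H = 200²/(10×0.016) + 200 ≈ 250200.0 mm; DoF = Df − Dn = 28992.0 − 23567.8 ≈ 5424.2 mm.
Ratio = 5424.2 / 2325.0 ≈ 2.33.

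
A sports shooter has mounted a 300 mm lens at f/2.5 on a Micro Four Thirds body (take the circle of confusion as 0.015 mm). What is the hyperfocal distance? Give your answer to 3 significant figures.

Hyperfocal distance H = f²/(N·c) + f = 300²/(2.5 × 0.015) + 300 = 90000/0.0375 + 300 ≈ 2400300.0 mm ≈ 2400 m.

2400 m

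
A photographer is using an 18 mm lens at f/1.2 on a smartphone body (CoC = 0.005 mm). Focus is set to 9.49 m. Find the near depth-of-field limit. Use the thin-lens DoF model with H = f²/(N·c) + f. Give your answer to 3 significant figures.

8.07 m

Hyperfocal distance H = f²/(N·c) + f = 18²/(1.2 × 0.005) + 18 = 324/0.006 + 18 ≈ 54018.0 mm ≈ 54.02 m.
Near limit Dn = s·(H − f)/(H + s − 2f) = 9490 × (54018.0 − 18) / (54018.0 + 9490 − 2 × 18) = 9490 × 54000.0 / 63472.0 ≈ 8073.8 mm ≈ 8.07 m.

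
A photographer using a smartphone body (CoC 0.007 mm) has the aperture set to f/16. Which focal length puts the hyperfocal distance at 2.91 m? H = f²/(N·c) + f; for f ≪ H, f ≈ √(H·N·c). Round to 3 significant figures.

From H = f²/(N·c) + f, with f ≪ H: f ≈ √(H·N·c) = √(2910 × 16 × 0.007) = √325.92 ≈ 18.05 mm.
Exact: f² + N·c·f − N·c·H = 0 ⇒ f = (−N·c + √((N·c)² + 4·N·c·H))/2 = (−0.112 + √1303.7)/2 ≈ 17.997 mm ≈ 18.0 mm.

18.0 mm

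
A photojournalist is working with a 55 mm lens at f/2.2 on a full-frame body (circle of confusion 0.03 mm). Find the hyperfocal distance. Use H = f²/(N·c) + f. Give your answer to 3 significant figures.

45.9 m

Hyperfocal distance H = f²/(N·c) + f = 55²/(2.2 × 0.03) + 55 = 3025/0.066 + 55 ≈ 45888.3 mm ≈ 45.9 m.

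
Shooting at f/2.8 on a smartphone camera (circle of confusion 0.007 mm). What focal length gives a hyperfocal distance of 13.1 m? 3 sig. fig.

16.0 mm

From H = f²/(N·c) + f, with f ≪ H: f ≈ √(H·N·c) = √(13100 × 2.8 × 0.007) = √256.76 ≈ 16.02 mm.
The +f correction barely moves this — solving exactly, f² + N·c·f − N·c·H = 0 ⇒ f = (−N·c + √((N·c)² + 4·N·c·H))/2 = (−0.0196 + √1027.0)/2 ≈ 16.014 mm, so f ≈ 16.0 mm.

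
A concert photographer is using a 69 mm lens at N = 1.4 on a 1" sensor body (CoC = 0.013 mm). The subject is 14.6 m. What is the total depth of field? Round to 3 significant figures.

1.63 m

Hyperfocal distance H = f²/(N·c) + f = 69²/(1.4 × 0.013) + 69 = 4761/0.0182 + 69 ≈ 261662.4 mm ≈ 261.7 m.
Near limit Dn = s·(H − f)/(H + s − 2f) = 14600 × (261662.4 − 69) / (261662.4 + 14600 − 2 × 69) = 14600 × 261593.4 / 276124.4 ≈ 13831.7 mm.
Far limit Df = s·(H − f)/(H − s) = 14600 × (261662.4 − 69) / (261662.4 − 14600) = 14600 × 261593.4 / 247062.4 ≈ 15458.7 mm.
Depth of field = Df − Dn = 15458.7 − 13831.7 ≈ 1627.0 mm ≈ 1.63 m.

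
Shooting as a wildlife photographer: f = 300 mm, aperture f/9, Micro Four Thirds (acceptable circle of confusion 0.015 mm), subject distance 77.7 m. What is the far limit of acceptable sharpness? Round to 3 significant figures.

87.9 m

Hyperfocal distance H = f²/(N·c) + f = 300²/(9 × 0.015) + 300 = 90000/0.135 + 300 ≈ 666966.7 mm ≈ 667.0 m.
Far limit Df = s·(H − f)/(H − s) = 77700 × (666966.7 − 300) / (666966.7 − 77700) = 77700 × 666666.7 / 589266.7 ≈ 87906 mm ≈ 87.9 m.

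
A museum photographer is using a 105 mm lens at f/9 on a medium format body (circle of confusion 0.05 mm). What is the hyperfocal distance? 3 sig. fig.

Hyperfocal distance H = f²/(N·c) + f = 105²/(9 × 0.05) + 105 = 11025/0.45 + 105 ≈ 24605.0 mm ≈ 24.6 m.

24.6 m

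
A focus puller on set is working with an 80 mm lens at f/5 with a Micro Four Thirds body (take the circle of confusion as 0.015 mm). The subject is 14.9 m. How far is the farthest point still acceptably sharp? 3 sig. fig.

Hyperfocal distance H = f²/(N·c) + f = 80²/(5 × 0.015) + 80 = 6400/0.075 + 80 ≈ 85413.3 mm ≈ 85.41 m.
Far limit Df = s·(H − f)/(H − s) = 14900 × (85413.3 − 80) / (85413.3 − 14900) = 14900 × 85333.3 / 70513.3 ≈ 18032 mm ≈ 18.0 m.

18.0 m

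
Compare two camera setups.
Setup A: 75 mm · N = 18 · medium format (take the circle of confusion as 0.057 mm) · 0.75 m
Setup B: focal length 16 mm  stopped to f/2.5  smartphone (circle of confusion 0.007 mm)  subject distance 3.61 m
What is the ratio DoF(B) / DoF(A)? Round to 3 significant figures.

Setup A: H = 75²/(18×0.057) + 75 ≈ 5557.5 mm; DoF = Df − Dn = 855.31 − 667.78 ≈ 187.53 mm.
Setup B: H = 16²/(2.5×0.007) + 16 ≈ 14644.6 mm; DoF = Df − Dn = 4785.8 − 2898.0 ≈ 1887.8 mm.
Ratio = 1887.8 / 187.53 ≈ 10.1.

10.1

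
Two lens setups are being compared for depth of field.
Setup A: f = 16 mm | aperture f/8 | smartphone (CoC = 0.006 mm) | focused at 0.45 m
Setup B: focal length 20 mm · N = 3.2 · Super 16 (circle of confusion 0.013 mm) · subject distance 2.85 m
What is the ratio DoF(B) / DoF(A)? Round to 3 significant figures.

24.9

Setup A: H = 16²/(8×0.006) + 16 ≈ 5349.3 mm; DoF = Df − Dn = 489.863 − 416.137 ≈ 73.726 mm.
Setup B: H = 20²/(3.2×0.013) + 20 ≈ 9635.4 mm; DoF = Df − Dn = 4038.7 − 2201.9 ≈ 1836.8 mm.
Ratio = 1836.8 / 73.726 ≈ 24.9.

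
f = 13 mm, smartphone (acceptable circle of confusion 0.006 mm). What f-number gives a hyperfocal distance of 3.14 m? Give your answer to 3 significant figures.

Rearrange H = f²/(N·c) + f for N: N = f² / ((H − f)·c).
N = 13² / ((3140 − 13) × 0.006) = 169 / 18.76 ≈ 9.01.

f/9.01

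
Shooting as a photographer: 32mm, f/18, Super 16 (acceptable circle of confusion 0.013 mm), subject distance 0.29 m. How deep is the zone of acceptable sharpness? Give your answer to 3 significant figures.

34.3 mm

Hyperfocal distance H = f²/(N·c) + f = 32²/(18 × 0.013) + 32 = 1024/0.234 + 32 ≈ 4408.1 mm ≈ 4.408 m.
Near limit Dn = s·(H − f)/(H + s − 2f) = 290 × (4408.1 − 32) / (4408.1 + 290 − 2 × 32) = 290 × 4376.1 / 4634.1 ≈ 273.854 mm.
Far limit Df = s·(H − f)/(H − s) = 290 × (4408.1 − 32) / (4408.1 − 290) = 290 × 4376.1 / 4118.1 ≈ 308.169 mm.
Depth of field = Df − Dn = 308.169 − 273.854 ≈ 34.315 mm.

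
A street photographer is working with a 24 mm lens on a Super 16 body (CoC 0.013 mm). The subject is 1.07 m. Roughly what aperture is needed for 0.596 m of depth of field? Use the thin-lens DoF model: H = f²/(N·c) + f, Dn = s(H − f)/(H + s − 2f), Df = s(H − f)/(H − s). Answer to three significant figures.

Write h = H − f = f²/(N·c). The thin-lens limits are Dn = s·h/(h + (s−f)) and Df = s·h/(h − (s−f)), so DoF = Df − Dn = 2·s·(s−f)·h / (h² − (s−f)²).
That is a quadratic in h: DoF·h² − 2·s·(s−f)·h − DoF·(s−f)² = 0 ⇒ h = (s−f)·(s + √(s² + DoF²)) / DoF = 1046 × (1070 + √(1070² + 596²)) / 596 = 1046 × (1070 + 1224.79) / 596 ≈ 4027.4 mm.
Then N = f²/(c·h) = 24² / (0.013 × 4027.4) = 576 / 52.357 ≈ 11.

f/11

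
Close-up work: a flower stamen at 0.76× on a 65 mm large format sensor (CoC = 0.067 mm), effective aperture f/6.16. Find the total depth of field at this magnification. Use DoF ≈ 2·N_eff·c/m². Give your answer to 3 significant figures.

1.43 mm

At magnification m, DoF ≈ 2·N_eff·c/m² = 2 × 6.16 × 0.067 / 0.76² = 0.8254 / 0.5776 ≈ 1.43 mm.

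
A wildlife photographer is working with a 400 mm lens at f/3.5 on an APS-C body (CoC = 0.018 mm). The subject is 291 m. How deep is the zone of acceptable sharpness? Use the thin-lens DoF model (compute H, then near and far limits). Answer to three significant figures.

Hyperfocal distance H = f²/(N·c) + f = 400²/(3.5 × 0.018) + 400 = 160000/0.063 + 400 ≈ 2540082.5 mm ≈ 2540 m.
Near limit Dn = s·(H − f)/(H + s − 2f) = 291000 × (2540082.5 − 400) / (2540082.5 + 291000 − 2 × 400) = 291000 × 2539682.5 / 2830282.5 ≈ 261121 mm.
Far limit Df = s·(H − f)/(H − s) = 291000 × (2540082.5 − 400) / (2540082.5 − 291000) = 291000 × 2539682.5 / 2249082.5 ≈ 328600 mm.
Depth of field = Df − Dn = 328600 − 261121 ≈ 67479 mm ≈ 67.5 m.

67.5 m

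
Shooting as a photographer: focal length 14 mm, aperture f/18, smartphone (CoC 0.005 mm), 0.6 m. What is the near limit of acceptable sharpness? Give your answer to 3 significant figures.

Hyperfocal distance H = f²/(N·c) + f = 14²/(18 × 0.005) + 14 = 196/0.09 + 14 ≈ 2191.8 mm ≈ 2.192 m.
Near limit Dn = s·(H − f)/(H + s − 2f) = 600 × (2191.8 − 14) / (2191.8 + 600 − 2 × 14) = 600 × 2177.8 / 2763.8 ≈ 472.78 mm.

473 mm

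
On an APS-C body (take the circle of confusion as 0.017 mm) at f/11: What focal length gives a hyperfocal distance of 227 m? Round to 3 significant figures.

206 mm

From H = f²/(N·c) + f, with f ≪ H: f ≈ √(H·N·c) = √(227000 × 11 × 0.017) = √42449 ≈ 206.0 mm.
The +f correction barely moves this — solving exactly, f² + N·c·f − N·c·H = 0 ⇒ f = (−N·c + √((N·c)² + 4·N·c·H))/2 = (−0.187 + √169796)/2 ≈ 205.94 mm, so f ≈ 206 mm.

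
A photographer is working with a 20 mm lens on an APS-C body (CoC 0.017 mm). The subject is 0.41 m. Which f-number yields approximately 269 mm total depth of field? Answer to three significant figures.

f/18

Write h = H − f = f²/(N·c). The thin-lens limits are Dn = s·h/(h + (s−f)) and Df = s·h/(h − (s−f)), so DoF = Df − Dn = 2·s·(s−f)·h / (h² − (s−f)²).
That is a quadratic in h: DoF·h² − 2·s·(s−f)·h − DoF·(s−f)² = 0 ⇒ h = (s−f)·(s + √(s² + DoF²)) / DoF = 390 × (410 + √(410² + 269²)) / 269 = 390 × (410 + 490.368) / 269 ≈ 1305.4 mm.
Then N = f²/(c·h) = 20² / (0.017 × 1305.4) = 400 / 22.191 ≈ 18.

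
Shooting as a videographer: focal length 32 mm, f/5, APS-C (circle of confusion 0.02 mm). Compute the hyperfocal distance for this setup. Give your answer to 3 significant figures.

Hyperfocal distance H = f²/(N·c) + f = 32²/(5 × 0.02) + 32 = 1024/0.1 + 32 ≈ 10272.0 mm ≈ 10.3 m.

10.3 m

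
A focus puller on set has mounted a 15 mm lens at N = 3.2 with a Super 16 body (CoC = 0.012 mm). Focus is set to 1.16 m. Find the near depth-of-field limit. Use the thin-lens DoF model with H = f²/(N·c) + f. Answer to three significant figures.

Hyperfocal distance H = f²/(N·c) + f = 15²/(3.2 × 0.012) + 15 = 225/0.0384 + 15 ≈ 5874.4 mm ≈ 5.874 m.
Near limit Dn = s·(H − f)/(H + s − 2f) = 1160 × (5874.4 − 15) / (5874.4 + 1160 − 2 × 15) = 1160 × 5859.4 / 7004.4 ≈ 970.38 mm ≈ 0.970 m.

0.970 m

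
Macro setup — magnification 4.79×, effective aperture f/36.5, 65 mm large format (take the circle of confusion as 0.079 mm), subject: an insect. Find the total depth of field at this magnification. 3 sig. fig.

At magnification m, DoF ≈ 2·N_eff·c/m² = 2 × 36.5 × 0.079 / 4.79² = 5.767 / 22.94 ≈ 0.251 mm.

0.251 mm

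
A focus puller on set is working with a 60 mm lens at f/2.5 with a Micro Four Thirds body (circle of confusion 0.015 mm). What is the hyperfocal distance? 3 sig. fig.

96.1 m

Hyperfocal distance H = f²/(N·c) + f = 60²/(2.5 × 0.015) + 60 = 3600/0.0375 + 60 ≈ 96060.0 mm ≈ 96.1 m.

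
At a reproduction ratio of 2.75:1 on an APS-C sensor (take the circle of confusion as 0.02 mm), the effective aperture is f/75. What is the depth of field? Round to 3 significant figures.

0.397 mm

At magnification m, DoF ≈ 2·N_eff·c/m² = 2 × 75 × 0.02 / 2.75² = 3 / 7.562 ≈ 0.397 mm.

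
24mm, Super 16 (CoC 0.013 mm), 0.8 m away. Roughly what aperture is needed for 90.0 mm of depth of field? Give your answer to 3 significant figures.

Write h = H − f = f²/(N·c). The thin-lens limits are Dn = s·h/(h + (s−f)) and Df = s·h/(h − (s−f)), so DoF = Df − Dn = 2·s·(s−f)·h / (h² − (s−f)²).
That is a quadratic in h: DoF·h² − 2·s·(s−f)·h − DoF·(s−f)² = 0 ⇒ h = (s−f)·(s + √(s² + DoF²)) / DoF = 776 × (800 + √(800² + 90²)) / 90 = 776 × (800 + 805.047) / 90 ≈ 13839 mm.
Then N = f²/(c·h) = 24² / (0.013 × 13839) = 576 / 179.91 ≈ 3.20.

f/3.20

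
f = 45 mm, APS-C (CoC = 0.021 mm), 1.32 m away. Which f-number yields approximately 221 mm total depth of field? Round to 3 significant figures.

f/6.29

Write h = H − f = f²/(N·c). The thin-lens limits are Dn = s·h/(h + (s−f)) and Df = s·h/(h − (s−f)), so DoF = Df − Dn = 2·s·(s−f)·h / (h² − (s−f)²).
That is a quadratic in h: DoF·h² − 2·s·(s−f)·h − DoF·(s−f)² = 0 ⇒ h = (s−f)·(s + √(s² + DoF²)) / DoF = 1275 × (1320 + √(1320² + 221²)) / 221 = 1275 × (1320 + 1338.37) / 221 ≈ 15337 mm.
Then N = f²/(c·h) = 45² / (0.021 × 15337) = 2025 / 322.07 ≈ 6.29.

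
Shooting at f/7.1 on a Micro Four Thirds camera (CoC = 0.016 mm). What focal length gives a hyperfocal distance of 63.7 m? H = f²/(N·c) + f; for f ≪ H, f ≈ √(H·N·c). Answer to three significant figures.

From H = f²/(N·c) + f, with f ≪ H: f ≈ √(H·N·c) = √(63700 × 7.1 × 0.016) = √7236.3 ≈ 85.07 mm.
Exact: f² + N·c·f − N·c·H = 0 ⇒ f = (−N·c + √((N·c)² + 4·N·c·H))/2 = (−0.1136 + √28945)/2 ≈ 85.010 mm ≈ 85.0 mm.

85.0 mm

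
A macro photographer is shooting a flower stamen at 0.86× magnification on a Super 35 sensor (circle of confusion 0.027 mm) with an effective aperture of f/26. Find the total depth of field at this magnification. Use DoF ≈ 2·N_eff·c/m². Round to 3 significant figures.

1.90 mm

At magnification m, DoF ≈ 2·N_eff·c/m² = 2 × 26 × 0.027 / 0.86² = 1.404 / 0.7396 ≈ 1.9 mm.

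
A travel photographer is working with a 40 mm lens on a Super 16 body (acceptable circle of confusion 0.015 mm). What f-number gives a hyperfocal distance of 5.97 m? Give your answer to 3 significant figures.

f/18

Rearrange H = f²/(N·c) + f for N: N = f² / ((H − f)·c).
N = 40² / ((5970 − 40) × 0.015) = 1600 / 88.95 ≈ 18.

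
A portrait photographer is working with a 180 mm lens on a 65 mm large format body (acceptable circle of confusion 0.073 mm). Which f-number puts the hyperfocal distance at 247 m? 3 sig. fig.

Rearrange H = f²/(N·c) + f for N: N = f² / ((H − f)·c).
N = 180² / ((247000 − 180) × 0.073) = 32400 / 18018 ≈ 1.80.

f/1.80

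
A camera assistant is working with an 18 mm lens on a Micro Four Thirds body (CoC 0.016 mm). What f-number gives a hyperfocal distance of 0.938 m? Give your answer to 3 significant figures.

Rearrange H = f²/(N·c) + f for N: N = f² / ((H − f)·c).
N = 18² / ((938 − 18) × 0.016) = 324 / 14.72 ≈ 22.

f/22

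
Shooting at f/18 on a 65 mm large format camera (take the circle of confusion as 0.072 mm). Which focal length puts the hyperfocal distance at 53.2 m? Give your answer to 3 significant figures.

262 mm

From H = f²/(N·c) + f, with f ≪ H: f ≈ √(H·N·c) = √(53200 × 18 × 0.072) = √68947 ≈ 262.6 mm.
Exact: f² + N·c·f − N·c·H = 0 ⇒ f = (−N·c + √((N·c)² + 4·N·c·H))/2 = (−1.296 + √275790)/2 ≈ 261.93 mm ≈ 262 mm.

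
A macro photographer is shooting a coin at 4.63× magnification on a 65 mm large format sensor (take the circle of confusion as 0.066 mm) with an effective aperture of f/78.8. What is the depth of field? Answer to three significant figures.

0.485 mm

At magnification m, DoF ≈ 2·N_eff·c/m² = 2 × 78.8 × 0.066 / 4.63² = 10.4 / 21.44 ≈ 0.485 mm.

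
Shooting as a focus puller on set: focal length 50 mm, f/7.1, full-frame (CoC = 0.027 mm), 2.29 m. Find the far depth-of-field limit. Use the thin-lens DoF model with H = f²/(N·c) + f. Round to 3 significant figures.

Hyperfocal distance H = f²/(N·c) + f = 50²/(7.1 × 0.027) + 50 = 2500/0.1917 + 50 ≈ 13091.2 mm ≈ 13.09 m.
Far limit Df = s·(H − f)/(H − s) = 2290 × (13091.2 − 50) / (13091.2 − 2290) = 2290 × 13041.2 / 10801.2 ≈ 2764.9 mm ≈ 2.76 m.

2.76 m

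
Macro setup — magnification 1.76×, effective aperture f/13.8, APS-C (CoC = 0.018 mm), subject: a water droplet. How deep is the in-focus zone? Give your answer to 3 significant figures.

0.160 mm

At magnification m, DoF ≈ 2·N_eff·c/m² = 2 × 13.8 × 0.018 / 1.76² = 0.4968 / 3.098 ≈ 0.16 mm.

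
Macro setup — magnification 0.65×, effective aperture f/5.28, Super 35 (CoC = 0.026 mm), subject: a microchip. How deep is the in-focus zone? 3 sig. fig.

At magnification m, DoF ≈ 2·N_eff·c/m² = 2 × 5.28 × 0.026 / 0.65² = 0.2746 / 0.4225 ≈ 0.65 mm.

0.650 mm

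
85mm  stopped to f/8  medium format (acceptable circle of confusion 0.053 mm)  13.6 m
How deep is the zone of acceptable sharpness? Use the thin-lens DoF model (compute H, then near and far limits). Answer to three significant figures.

Hyperfocal distance H = f²/(N·c) + f = 85²/(8 × 0.053) + 85 = 7225/0.424 + 85 ≈ 17125.1 mm ≈ 17.13 m.
Near limit Dn = s·(H − f)/(H + s − 2f) = 13600 × (17125.1 − 85) / (17125.1 + 13600 − 2 × 85) = 13600 × 17040.1 / 30555.1 ≈ 7585 mm.
Far limit Df = s·(H − f)/(H − s) = 13600 × (17125.1 − 85) / (17125.1 − 13600) = 13600 × 17040.1 / 3525.1 ≈ 65742 mm.
Depth of field = Df − Dn = 65742 − 7585 ≈ 58157 mm ≈ 58.2 m.

58.2 m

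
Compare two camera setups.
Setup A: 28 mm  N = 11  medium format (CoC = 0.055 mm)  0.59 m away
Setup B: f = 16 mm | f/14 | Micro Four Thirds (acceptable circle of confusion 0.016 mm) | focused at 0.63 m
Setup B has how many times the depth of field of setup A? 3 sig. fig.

Setup A: H = 28²/(11×0.055) + 28 ≈ 1323.9 mm; DoF = Df − Dn = 1041.83 − 411.53 ≈ 630.30 mm.
Setup B: H = 16²/(14×0.016) + 16 ≈ 1158.9 mm; DoF = Df − Dn = 1361.43 − 409.82 ≈ 951.61 mm.
Ratio = 951.61 / 630.30 ≈ 1.51.

1.51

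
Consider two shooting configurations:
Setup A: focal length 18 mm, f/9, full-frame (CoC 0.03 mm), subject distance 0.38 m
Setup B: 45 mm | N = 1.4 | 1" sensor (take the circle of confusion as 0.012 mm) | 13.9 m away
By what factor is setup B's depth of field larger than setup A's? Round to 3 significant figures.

12.8

Setup A: H = 18²/(9×0.03) + 18 ≈ 1218.0 mm; DoF = Df − Dn = 544.15 − 291.93 ≈ 252.22 mm.
Setup B: H = 45²/(1.4×0.012) + 45 ≈ 120580.7 mm; DoF = Df − Dn = 15705.2 − 12467.0 ≈ 3238.2 mm.
Ratio = 3238.2 / 252.22 ≈ 12.8.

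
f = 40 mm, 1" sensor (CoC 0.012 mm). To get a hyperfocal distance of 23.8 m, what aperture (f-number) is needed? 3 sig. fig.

f/5.61

Rearrange H = f²/(N·c) + f for N: N = f² / ((H − f)·c).
N = 40² / ((23800 − 40) × 0.012) = 1600 / 285.1 ≈ 5.61.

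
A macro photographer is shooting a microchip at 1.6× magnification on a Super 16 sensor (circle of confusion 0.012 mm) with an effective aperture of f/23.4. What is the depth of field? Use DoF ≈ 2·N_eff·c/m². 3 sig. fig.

At magnification m, DoF ≈ 2·N_eff·c/m² = 2 × 23.4 × 0.012 / 1.6² = 0.5616 / 2.56 ≈ 0.219 mm.

0.219 mm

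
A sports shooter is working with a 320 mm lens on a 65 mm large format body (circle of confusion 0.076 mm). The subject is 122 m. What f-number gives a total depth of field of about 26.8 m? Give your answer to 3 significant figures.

f/1.20

Write h = H − f = f²/(N·c). The thin-lens limits are Dn = s·h/(h + (s−f)) and Df = s·h/(h − (s−f)), so DoF = Df − Dn = 2·s·(s−f)·h / (h² − (s−f)²).
That is a quadratic in h: DoF·h² − 2·s·(s−f)·h − DoF·(s−f)² = 0 ⇒ h = (s−f)·(s + √(s² + DoF²)) / DoF = 121680 × (122000 + √(122000² + 26800²)) / 26800 = 121680 × (122000 + 124909) / 26800 ≈ 1121040 mm.
Then N = f²/(c·h) = 320² / (0.076 × 1121040) = 102400 / 85199 ≈ 1.20.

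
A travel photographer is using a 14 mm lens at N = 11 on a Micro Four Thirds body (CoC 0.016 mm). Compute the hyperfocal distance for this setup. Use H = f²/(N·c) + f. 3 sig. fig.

Hyperfocal distance H = f²/(N·c) + f = 14²/(11 × 0.016) + 14 = 196/0.176 + 14 ≈ 1127.6 mm ≈ 1.13 m.

1.13 m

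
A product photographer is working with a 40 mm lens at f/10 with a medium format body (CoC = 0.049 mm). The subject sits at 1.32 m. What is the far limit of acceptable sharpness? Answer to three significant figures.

2.17 m

Hyperfocal distance H = f²/(N·c) + f = 40²/(10 × 0.049) + 40 = 1600/0.49 + 40 ≈ 3305.3 mm ≈ 3.305 m.
Far limit Df = s·(H − f)/(H − s) = 1320 × (3305.3 − 40) / (3305.3 − 1320) = 1320 × 3265.3 / 1985.3 ≈ 2171.1 mm ≈ 2.17 m.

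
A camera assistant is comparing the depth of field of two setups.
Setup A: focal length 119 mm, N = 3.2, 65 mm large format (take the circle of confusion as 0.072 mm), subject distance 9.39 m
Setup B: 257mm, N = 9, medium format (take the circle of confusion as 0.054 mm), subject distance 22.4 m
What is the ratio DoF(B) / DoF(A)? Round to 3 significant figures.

Setup A: H = 119²/(3.2×0.072) + 119 ≈ 61581.7 mm; DoF = Df − Dn = 11058.0 − 8159.3 ≈ 2898.7 mm.
Setup B: H = 257²/(9×0.054) + 257 ≈ 136160.3 mm; DoF = Df − Dn = 26760.1 − 19261.7 ≈ 7498.4 mm.
Ratio = 7498.4 / 2898.7 ≈ 2.59.

2.59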